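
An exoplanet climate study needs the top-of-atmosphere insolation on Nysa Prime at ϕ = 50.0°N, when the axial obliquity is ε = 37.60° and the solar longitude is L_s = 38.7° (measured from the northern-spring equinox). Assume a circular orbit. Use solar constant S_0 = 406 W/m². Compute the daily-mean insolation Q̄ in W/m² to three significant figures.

Solar declination: sin δ = sin ε · sin L_s = sin 37.60° × sin 38.7° = 0.38149, so δ = +22.426°.
cos h₀ = −tan(+50.0°) tan(+22.426°) = -0.4918, h₀ = 2.0850 rad.
Bracket: h₀ sin ϕ sin δ + cos ϕ cos δ sin h₀ = 2.0850×0.76604×0.38149 + 0.64279×0.92437×0.87069 = 0.609313 + 0.517343 = 1.126656.
Q̄ = (S_0/π) × [bracket] = (406/π) × 1.126656 = 145.6 W/m².

Q̄ ≈ 146 W/m²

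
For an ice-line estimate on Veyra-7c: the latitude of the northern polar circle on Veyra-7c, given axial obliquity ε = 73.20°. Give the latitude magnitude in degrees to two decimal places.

16.80°

The polar circle is the lowest latitude that experiences at least one full rotation of continuous daylight at the northern-summer solstice; it lies at |φ| = 90° − ε = 90° − 73.20° = 16.80°.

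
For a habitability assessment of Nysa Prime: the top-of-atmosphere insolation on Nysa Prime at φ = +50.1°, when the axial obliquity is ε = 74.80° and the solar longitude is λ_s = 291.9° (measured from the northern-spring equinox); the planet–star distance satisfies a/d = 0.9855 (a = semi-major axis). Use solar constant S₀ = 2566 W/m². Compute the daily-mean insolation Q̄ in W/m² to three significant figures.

Q̄ ≈ 0.00 W/m²

Solar declination: sin δ = sin ε · sin λ_s = sin 74.80° × sin 291.9° = -0.89538, so δ = -63.557°.
cos H₀ = −tan(+50.1°) tan(-63.557°) = 2.4048 ≥ 1 ⇒ polar night, H₀ = 0 and Q̄ = 0.
Inverse-square distance factor (a/d)² = 0.9855² = 0.971210.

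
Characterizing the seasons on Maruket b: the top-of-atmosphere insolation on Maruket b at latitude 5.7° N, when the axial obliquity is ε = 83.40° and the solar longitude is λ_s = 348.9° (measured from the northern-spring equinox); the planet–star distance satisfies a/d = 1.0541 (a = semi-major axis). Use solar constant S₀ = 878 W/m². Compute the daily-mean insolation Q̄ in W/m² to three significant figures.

Q̄ ≈ 294 W/m²

Solar declination: sin δ = sin ε · sin λ_s = sin 83.40° × sin 348.9° = -0.19125, so δ = -11.026°.
cos H₀ = −tan(+5.7°) tan(-11.026°) = 0.0194, H₀ = 1.5513 rad.
Bracket: H₀ sin φ sin δ + cos φ cos δ sin H₀ = 1.5513×0.09932×-0.19125 + 0.99506×0.98154×0.99981 = -0.029467 + 0.976506 = 0.947039.
Inverse-square distance factor (a/d)² = 1.0541² = 1.111127.
Q̄ = (S₀/π) × 1.111127 × [bracket] = (878/π) × 1.111127 × 0.947039 = 294.1 W/m².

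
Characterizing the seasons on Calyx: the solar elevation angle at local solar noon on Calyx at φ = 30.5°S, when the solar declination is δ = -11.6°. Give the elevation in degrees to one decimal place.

71.1°

At local noon the hour angle is zero, so the zenith angle equals |φ − δ| = |-30.5° − (-11.600°)| = 18.900°.
Elevation = 90° − 18.900° = 71.1°.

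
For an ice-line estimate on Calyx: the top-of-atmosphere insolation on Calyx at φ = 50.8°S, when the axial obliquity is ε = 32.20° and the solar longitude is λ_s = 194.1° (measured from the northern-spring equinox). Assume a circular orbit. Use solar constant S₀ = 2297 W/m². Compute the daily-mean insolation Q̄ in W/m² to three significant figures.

Q̄ ≈ 580 W/m²

Solar declination: sin δ = sin ε · sin λ_s = sin 32.20° × sin 194.1° = -0.12982, so δ = -7.459°.
cos H₀ = −tan(-50.8°) tan(-7.459°) = -0.1605, H₀ = 1.7320 rad.
Bracket: H₀ sin φ sin δ + cos φ cos δ sin H₀ = 1.7320×-0.77494×-0.12982 + 0.63203×0.99154×0.98703 = 0.174244 + 0.618555 = 0.792799.
Q̄ = (S₀/π) × [bracket] = (2297/π) × 0.792799 = 579.7 W/m².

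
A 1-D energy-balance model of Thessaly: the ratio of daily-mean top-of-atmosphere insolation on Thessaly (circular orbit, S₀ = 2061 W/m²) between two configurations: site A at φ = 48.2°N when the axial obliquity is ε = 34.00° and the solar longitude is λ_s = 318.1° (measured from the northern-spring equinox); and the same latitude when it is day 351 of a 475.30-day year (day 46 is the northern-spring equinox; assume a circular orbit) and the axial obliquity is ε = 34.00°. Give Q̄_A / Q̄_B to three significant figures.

— Configuration A (φ=+48.2°):
Solar declination: sin δ = sin ε · sin λ_s = sin 34.00° × sin 318.1° = -0.37345, so δ = -21.928°.
cos H₀ = −tan(+48.2°) tan(-21.928°) = 0.4503, H₀ = 1.1037 rad.
Bracket: H₀ sin φ sin δ + cos φ cos δ sin H₀ = 1.1037×0.74548×-0.37345 + 0.66653×0.92765×0.89290 = -0.307270 + 0.552086 = 0.244816.
Q̄ = (S₀/π) × [bracket] = (2061/π) × 0.244816 = 160.61 W/m².
— Configuration B (φ=+48.2°):
Solar longitude: λ_s = 360° × (351 − 46)/475.30 = 231.012°.
sin δ = sin 34.00° × sin 231.012° = -0.43465, so δ = -25.763°.
cos H₀ = −tan(+48.2°) tan(-25.763°) = 0.5398, H₀ = 1.0006 rad.
Bracket: H₀ sin φ sin δ + cos φ cos δ sin H₀ = 1.0006×0.74548×-0.43465 + 0.66653×0.90060×0.84181 = -0.324217 + 0.505319 = 0.181102.
Q̄ = (S₀/π) × [bracket] = (2061/π) × 0.181102 = 118.81 W/m².
Ratio Q̄_A / Q̄_B = 160.61 / 118.81 = 1.352.

Q̄_A / Q̄_B ≈ 1.35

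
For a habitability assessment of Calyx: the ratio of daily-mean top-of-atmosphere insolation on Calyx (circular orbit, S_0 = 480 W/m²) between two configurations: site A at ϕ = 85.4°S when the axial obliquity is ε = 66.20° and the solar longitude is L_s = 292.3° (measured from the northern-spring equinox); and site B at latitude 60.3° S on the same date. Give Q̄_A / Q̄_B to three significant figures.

Q̄_A / Q̄_B ≈ 1.15

— Configuration A (ϕ=-85.4°):
Solar declination: sin δ = sin ε · sin L_s = sin 66.20° × sin 292.3° = -0.84653, so δ = -57.836°.
cos h₀ = −tan(-85.4°) tan(-57.836°) = -19.7643 ≤ −1 ⇒ polar day, h₀ = π.
Bracket: h₀ sin ϕ sin δ + cos ϕ cos δ sin h₀ = 3.1416×-0.99678×-0.84653 + 0.08020×0.53234×0.00000 = 2.650895 + 0.000000 = 2.650895.
Q̄ = (S_0/π) × [bracket] = (480/π) × 2.650895 = 405.03 W/m².
— Configuration B (ϕ=-60.3°):
cos h₀ = −tan(-60.3°) tan(-57.836°) = -2.7879 ≤ −1 ⇒ polar day, h₀ = π.
Bracket: h₀ sin ϕ sin δ + cos ϕ cos δ sin h₀ = 3.1416×-0.86863×-0.84653 + 0.49546×0.53234×0.00000 = 2.310086 + 0.000000 = 2.310086.
Q̄ = (S_0/π) × [bracket] = (480/π) × 2.310086 = 352.96 W/m².
Ratio Q̄_A / Q̄_B = 405.03 / 352.96 = 1.148.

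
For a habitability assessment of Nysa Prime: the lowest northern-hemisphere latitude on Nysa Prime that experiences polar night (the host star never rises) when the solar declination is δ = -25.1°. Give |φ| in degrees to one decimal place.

Polar night requires cos H₀ = −tan φ tan δ ≥ 1, i.e. tan φ tan δ ≤ −1.
The boundary is |tan φ| · |tan δ| = 1, so |φ| = 90° − |δ| = 90° − 25.1° = 64.9° in the northern hemisphere.

|φ| = 64.9°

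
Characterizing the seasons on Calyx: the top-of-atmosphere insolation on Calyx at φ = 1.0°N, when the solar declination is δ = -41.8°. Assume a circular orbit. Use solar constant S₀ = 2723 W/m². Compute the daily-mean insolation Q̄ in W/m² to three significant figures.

Q̄ ≈ 630 W/m²

cos H₀ = −tan(+1.0°) tan(-41.800°) = 0.0156, H₀ = 1.5552 rad.
Bracket: H₀ sin φ sin δ + cos φ cos δ sin H₀ = 1.5552×0.01745×-0.66653 + 0.99985×0.74548×0.99988 = -0.018088 + 0.745279 = 0.727191.
Q̄ = (S₀/π) × [bracket] = (2723/π) × 0.727191 = 630.3 W/m².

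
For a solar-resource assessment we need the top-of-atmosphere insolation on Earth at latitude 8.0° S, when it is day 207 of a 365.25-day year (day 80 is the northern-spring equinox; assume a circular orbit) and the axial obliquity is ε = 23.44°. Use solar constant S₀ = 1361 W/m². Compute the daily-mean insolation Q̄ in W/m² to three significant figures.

Q̄ ≈ 375 W/m²

Solar longitude: λ_s = 360° × (207 − 80)/365.25 = 125.175°.
sin δ = sin 23.44° × sin 125.175° = 0.32515, so δ = +18.975°.
cos H₀ = −tan(-8.0°) tan(+18.975°) = 0.0483, H₀ = 1.5225 rad.
Bracket: H₀ sin φ sin δ + cos φ cos δ sin H₀ = 1.5225×-0.13917×0.32515 + 0.99027×0.94566×0.99883 = -0.068895 + 0.935363 = 0.866468.
Q̄ = (S₀/π) × [bracket] = (1361/π) × 0.866468 = 375.4 W/m².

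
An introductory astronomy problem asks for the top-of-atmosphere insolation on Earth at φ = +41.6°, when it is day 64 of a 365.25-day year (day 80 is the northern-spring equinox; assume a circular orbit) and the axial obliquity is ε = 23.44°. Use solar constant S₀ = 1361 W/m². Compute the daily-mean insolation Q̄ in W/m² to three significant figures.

Q̄ ≈ 275 W/m²

Solar longitude: λ_s = 360° × (64 − 80)/365.25 = -15.770°, i.e. -15.770° + 360° = 344.230°.
sin δ = sin 23.44° × sin 344.230° = -0.10811, so δ = -6.206°.
cos H₀ = −tan(+41.6°) tan(-6.206°) = 0.0966, H₀ = 1.4741 rad.
Bracket: H₀ sin φ sin δ + cos φ cos δ sin H₀ = 1.4741×0.66393×-0.10811 + 0.74780×0.99414×0.99533 = -0.105807 + 0.739946 = 0.634139.
Q̄ = (S₀/π) × [bracket] = (1361/π) × 0.634139 = 274.7 W/m².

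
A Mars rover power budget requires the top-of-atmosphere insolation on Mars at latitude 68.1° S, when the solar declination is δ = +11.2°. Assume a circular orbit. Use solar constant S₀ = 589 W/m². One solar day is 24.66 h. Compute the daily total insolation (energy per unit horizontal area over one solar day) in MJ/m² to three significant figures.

2.13 MJ/m²

cos H₀ = −tan(-68.1°) tan(+11.200°) = 0.4926, H₀ = 1.0558 rad.
Bracket: H₀ sin φ sin δ + cos φ cos δ sin H₀ = 1.0558×-0.92784×0.19423 + 0.37299×0.98096×0.87028 = -0.190270 + 0.318425 = 0.128155.
Q̄ = (S₀/π) × [bracket] = (589/π) × 0.128155 = 24.027 W/m².
Daily total = Q̄ × 24.66 h × 3600 s/h = 24.027 × 24.66 × 3600 / 10⁶ = 2.133 MJ/m².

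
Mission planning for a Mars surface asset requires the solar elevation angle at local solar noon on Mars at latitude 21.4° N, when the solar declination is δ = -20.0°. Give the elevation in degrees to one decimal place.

48.6°

At local noon the hour angle is zero, so the zenith angle equals |ϕ − δ| = |+21.4° − (-20.000°)| = 41.400°.
Elevation = 90° − 41.400° = 48.6°.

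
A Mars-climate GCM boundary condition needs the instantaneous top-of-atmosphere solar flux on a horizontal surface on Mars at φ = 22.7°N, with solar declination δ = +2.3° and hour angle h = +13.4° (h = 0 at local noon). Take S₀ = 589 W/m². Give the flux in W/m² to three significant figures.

cos θ_z = sin φ sin δ + cos φ cos δ cos h = 0.015487 + 0.896700 = 0.912187.
Flux = S₀ · cos θ_z = 589 × 0.912187 = 537.3 W/m².

537 W/m²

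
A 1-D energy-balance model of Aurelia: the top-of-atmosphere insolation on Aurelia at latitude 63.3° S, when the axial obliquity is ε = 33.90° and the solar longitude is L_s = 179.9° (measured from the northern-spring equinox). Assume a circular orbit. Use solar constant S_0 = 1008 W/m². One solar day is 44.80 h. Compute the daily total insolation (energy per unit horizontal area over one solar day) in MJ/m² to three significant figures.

23.2 MJ/m²

Solar declination: sin δ = sin ε · sin L_s = sin 33.90° × sin 179.9° = 0.00097, so δ = +0.056°.
cos h₀ = −tan(-63.3°) tan(+0.056°) = 0.0019, h₀ = 1.5689 rad.
Bracket: h₀ sin ϕ sin δ + cos ϕ cos δ sin h₀ = 1.5689×-0.89337×0.00097 + 0.44932×1.00000×1.00000 = -0.001360 + 0.449320 = 0.447960.
Q̄ = (S_0/π) × [bracket] = (1008/π) × 0.447960 = 143.73 W/m².
Daily total = Q̄ × 44.80 h × 3600 s/h = 143.73 × 44.80 × 3600 / 10⁶ = 23.18 MJ/m².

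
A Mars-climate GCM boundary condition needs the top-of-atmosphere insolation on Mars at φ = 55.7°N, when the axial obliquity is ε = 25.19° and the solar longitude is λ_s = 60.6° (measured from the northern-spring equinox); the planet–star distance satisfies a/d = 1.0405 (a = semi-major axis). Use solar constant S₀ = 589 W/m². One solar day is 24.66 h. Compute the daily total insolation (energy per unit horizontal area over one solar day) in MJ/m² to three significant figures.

Solar declination: sin δ = sin ε · sin λ_s = sin 25.19° × sin 60.6° = 0.37081, so δ = +21.765°.
cos H₀ = −tan(+55.7°) tan(+21.765°) = -0.5853, H₀ = 2.1961 rad.
Bracket: H₀ sin φ sin δ + cos φ cos δ sin H₀ = 2.1961×0.82610×0.37081 + 0.56353×0.92871×0.81081 = 0.672723 + 0.424342 = 1.097065.
Inverse-square distance factor (a/d)² = 1.0405² = 1.082640.
Q̄ = (S₀/π) × 1.082640 × [bracket] = (589/π) × 1.082640 × 1.097065 = 222.68 W/m².
Daily total = Q̄ × 24.66 h × 3600 s/h = 222.68 × 24.66 × 3600 / 10⁶ = 19.77 MJ/m².

19.8 MJ/m²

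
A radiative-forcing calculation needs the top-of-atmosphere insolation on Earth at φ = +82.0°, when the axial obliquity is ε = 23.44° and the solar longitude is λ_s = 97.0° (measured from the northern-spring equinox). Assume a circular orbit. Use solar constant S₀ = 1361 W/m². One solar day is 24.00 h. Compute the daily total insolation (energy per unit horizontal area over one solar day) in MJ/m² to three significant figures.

Solar declination: sin δ = sin ε · sin λ_s = sin 23.44° × sin 97.0° = 0.39482, so δ = +23.255°.
cos H₀ = −tan(+82.0°) tan(+23.255°) = -3.0577 ≤ −1 ⇒ polar day, H₀ = π.
Bracket: H₀ sin φ sin δ + cos φ cos δ sin H₀ = 3.1416×0.99027×0.39482 + 0.13917×0.91876×0.00000 = 1.228298 + 0.000000 = 1.228298.
Q̄ = (S₀/π) × [bracket] = (1361/π) × 1.228298 = 532.12 W/m².
Daily total = Q̄ × 24.00 h × 3600 s/h = 532.12 × 24.00 × 3600 / 10⁶ = 45.98 MJ/m².

46.0 MJ/m²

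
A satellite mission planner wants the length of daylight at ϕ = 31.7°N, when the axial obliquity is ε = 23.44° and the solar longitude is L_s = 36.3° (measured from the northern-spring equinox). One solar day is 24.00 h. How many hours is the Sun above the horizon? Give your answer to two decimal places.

Solar declination: sin δ = sin ε · sin L_s = sin 23.44° × sin 36.3° = 0.23550, so δ = +13.621°.
cos h₀ = −tan ϕ · tan δ = −tan(+31.7°) × tan(+13.621°) = -0.1497, so h₀ = 1.7210 rad = 98.61°.
Daylight = 2h₀/(2π) × 24.00 h = (1.7210/π) × 24.00 = 13.15 h.

13.15 h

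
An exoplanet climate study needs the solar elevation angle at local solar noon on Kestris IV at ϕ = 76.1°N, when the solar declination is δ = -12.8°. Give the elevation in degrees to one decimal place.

1.1°

At local noon the hour angle is zero, so the zenith angle equals |ϕ − δ| = |+76.1° − (-12.800°)| = 88.900°.
Elevation = 90° − 88.900° = 1.1°.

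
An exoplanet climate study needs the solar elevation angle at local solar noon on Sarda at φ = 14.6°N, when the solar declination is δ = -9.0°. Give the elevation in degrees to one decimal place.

At local noon the hour angle is zero, so the zenith angle equals |φ − δ| = |+14.6° − (-9.000°)| = 23.600°.
Elevation = 90° − 23.600° = 66.4°.

66.4°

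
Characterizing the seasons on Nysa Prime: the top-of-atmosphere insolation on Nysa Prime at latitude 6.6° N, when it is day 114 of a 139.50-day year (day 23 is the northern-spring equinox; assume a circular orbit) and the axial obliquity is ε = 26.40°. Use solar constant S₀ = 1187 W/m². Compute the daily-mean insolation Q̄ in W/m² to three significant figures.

Solar longitude: λ_s = 360° × (114 − 23)/139.50 = 234.839°.
sin δ = sin 26.40° × sin 234.839° = -0.36350, so δ = -21.316°.
cos H₀ = −tan(+6.6°) tan(-21.316°) = 0.0451, H₀ = 1.5256 rad.
Bracket: H₀ sin φ sin δ + cos φ cos δ sin H₀ = 1.5256×0.11494×-0.36350 + 0.99337×0.93159×0.99898 = -0.063741 + 0.924470 = 0.860729.
Q̄ = (S₀/π) × [bracket] = (1187/π) × 0.860729 = 325.2 W/m².

Q̄ ≈ 325 W/m²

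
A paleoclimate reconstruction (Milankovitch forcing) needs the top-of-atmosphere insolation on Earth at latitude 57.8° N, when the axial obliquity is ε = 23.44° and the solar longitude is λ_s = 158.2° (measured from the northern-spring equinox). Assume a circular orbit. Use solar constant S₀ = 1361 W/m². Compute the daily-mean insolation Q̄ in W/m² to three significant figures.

Solar declination: sin δ = sin ε · sin λ_s = sin 23.44° × sin 158.2° = 0.14773, so δ = +8.495°.
cos H₀ = −tan(+57.8°) tan(+8.495°) = -0.2372, H₀ = 1.8103 rad.
Bracket: H₀ sin φ sin δ + cos φ cos δ sin H₀ = 1.8103×0.84619×0.14773 + 0.53288×0.98903×0.97146 = 0.226301 + 0.511993 = 0.738294.
Q̄ = (S₀/π) × [bracket] = (1361/π) × 0.738294 = 319.8 W/m².

Q̄ ≈ 320 W/m²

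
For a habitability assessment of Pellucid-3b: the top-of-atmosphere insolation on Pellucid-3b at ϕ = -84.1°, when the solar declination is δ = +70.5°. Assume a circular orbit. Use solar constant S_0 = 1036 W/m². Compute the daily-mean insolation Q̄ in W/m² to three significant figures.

Q̄ ≈ 0.00 W/m²

cos h₀ = −tan(-84.1°) tan(+70.500°) = 27.3264 ≥ 1 ⇒ polar night, h₀ = 0 and Q̄ = 0.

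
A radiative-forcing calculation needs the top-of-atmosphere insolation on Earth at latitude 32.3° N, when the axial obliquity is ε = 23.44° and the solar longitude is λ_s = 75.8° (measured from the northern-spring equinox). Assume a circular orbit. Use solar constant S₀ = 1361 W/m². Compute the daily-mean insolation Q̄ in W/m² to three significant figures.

Solar declination: sin δ = sin ε · sin λ_s = sin 23.44° × sin 75.8° = 0.38563, so δ = +22.683°.
cos H₀ = −tan(+32.3°) tan(+22.683°) = -0.2642, H₀ = 1.8382 rad.
Bracket: H₀ sin φ sin δ + cos φ cos δ sin H₀ = 1.8382×0.53435×0.38563 + 0.84526×0.92265×0.96446 = 0.378782 + 0.752162 = 1.130944.
Q̄ = (S₀/π) × [bracket] = (1361/π) × 1.130944 = 489.9 W/m².

Q̄ ≈ 490 W/m²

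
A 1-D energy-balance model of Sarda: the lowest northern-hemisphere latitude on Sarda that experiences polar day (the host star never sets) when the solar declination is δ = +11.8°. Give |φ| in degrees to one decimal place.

Polar day requires cos H₀ = −tan φ tan δ ≤ −1, i.e. tan φ tan δ ≥ 1.
The boundary is |tan φ| · |tan δ| = 1, so |φ| = 90° − |δ| = 90° − 11.8° = 78.2° in the northern hemisphere.

|φ| = 78.2°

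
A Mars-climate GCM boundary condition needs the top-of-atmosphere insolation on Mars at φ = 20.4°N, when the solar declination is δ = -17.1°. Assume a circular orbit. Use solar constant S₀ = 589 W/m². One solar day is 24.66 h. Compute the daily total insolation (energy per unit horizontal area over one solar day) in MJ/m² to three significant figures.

cos H₀ = −tan(+20.4°) tan(-17.100°) = 0.1144, H₀ = 1.4561 rad.
Bracket: H₀ sin φ sin δ + cos φ cos δ sin H₀ = 1.4561×0.34857×-0.29404 + 0.93728×0.95579×0.99343 = -0.149241 + 0.889957 = 0.740716.
Q̄ = (S₀/π) × [bracket] = (589/π) × 0.740716 = 138.87 W/m².
Daily total = Q̄ × 24.66 h × 3600 s/h = 138.87 × 24.66 × 3600 / 10⁶ = 12.33 MJ/m².

12.3 MJ/m²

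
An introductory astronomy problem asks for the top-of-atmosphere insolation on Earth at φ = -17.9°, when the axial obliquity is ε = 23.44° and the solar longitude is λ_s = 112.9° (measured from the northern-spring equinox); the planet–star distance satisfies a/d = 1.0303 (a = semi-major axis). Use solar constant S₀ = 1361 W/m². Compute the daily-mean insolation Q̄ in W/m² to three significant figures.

Solar declination: sin δ = sin ε · sin λ_s = sin 23.44° × sin 112.9° = 0.36644, so δ = +21.496°.
cos H₀ = −tan(-17.9°) tan(+21.496°) = 0.1272, H₀ = 1.4432 rad.
Bracket: H₀ sin φ sin δ + cos φ cos δ sin H₀ = 1.4432×-0.30736×0.36644 + 0.95159×0.93044×0.99188 = -0.162546 + 0.878208 = 0.715662.
Inverse-square distance factor (a/d)² = 1.0303² = 1.061518.
Q̄ = (S₀/π) × 1.061518 × [bracket] = (1361/π) × 1.061518 × 0.715662 = 329.1 W/m².

Q̄ ≈ 329 W/m²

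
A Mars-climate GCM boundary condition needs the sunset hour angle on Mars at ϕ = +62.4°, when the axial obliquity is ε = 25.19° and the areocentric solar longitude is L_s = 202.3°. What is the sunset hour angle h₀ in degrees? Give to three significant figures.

sin δ = sin 25.19° × sin 202.3° = -0.16150, so δ = -9.294°.
cos h₀ = −tan ϕ · tan δ = −tan(+62.4°) × tan(-9.294°) = 0.3130, so h₀ = 1.2524 rad = 71.76°.

h₀ = 71.8°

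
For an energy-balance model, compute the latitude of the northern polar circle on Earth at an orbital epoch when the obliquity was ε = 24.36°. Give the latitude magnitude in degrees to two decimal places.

The polar circle is the lowest latitude that experiences at least one full rotation of continuous daylight at the northern-summer solstice; it lies at |φ| = 90° − ε = 90° − 24.36° = 65.64°.

65.64°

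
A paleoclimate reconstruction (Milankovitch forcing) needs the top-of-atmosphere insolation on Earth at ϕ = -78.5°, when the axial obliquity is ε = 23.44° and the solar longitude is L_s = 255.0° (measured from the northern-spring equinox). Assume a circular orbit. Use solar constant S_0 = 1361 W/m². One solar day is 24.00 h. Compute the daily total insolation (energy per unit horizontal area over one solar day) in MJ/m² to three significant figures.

44.3 MJ/m²

Solar declination: sin δ = sin ε · sin L_s = sin 23.44° × sin 255.0° = -0.38423, so δ = -22.596°.
cos h₀ = −tan(-78.5°) tan(-22.596°) = -2.0456 ≤ −1 ⇒ polar day, h₀ = π.
Bracket: h₀ sin ϕ sin δ + cos ϕ cos δ sin h₀ = 3.1416×-0.97992×-0.38423 + 0.19937×0.92324×0.00000 = 1.182858 + 0.000000 = 1.182858.
Q̄ = (S_0/π) × [bracket] = (1361/π) × 1.182858 = 512.44 W/m².
Daily total = Q̄ × 24.00 h × 3600 s/h = 512.44 × 24.00 × 3600 / 10⁶ = 44.27 MJ/m².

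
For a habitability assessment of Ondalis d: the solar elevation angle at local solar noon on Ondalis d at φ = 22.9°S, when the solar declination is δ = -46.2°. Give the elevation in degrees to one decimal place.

66.7°

At local noon the hour angle is zero, so the zenith angle equals |φ − δ| = |-22.9° − (-46.200°)| = 23.300°.
Elevation = 90° − 23.300° = 66.7°.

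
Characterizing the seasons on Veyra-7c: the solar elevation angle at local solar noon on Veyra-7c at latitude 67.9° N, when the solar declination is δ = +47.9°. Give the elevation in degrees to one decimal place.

70.0°

At local noon the hour angle is zero, so the zenith angle equals |φ − δ| = |+67.9° − (+47.900°)| = 20.000°.
Elevation = 90° − 20.000° = 70.0°.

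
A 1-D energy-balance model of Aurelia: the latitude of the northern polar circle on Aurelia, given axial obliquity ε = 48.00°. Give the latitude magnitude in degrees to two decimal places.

The polar circle is the lowest latitude that experiences at least one full rotation of continuous daylight at the northern-summer solstice; it lies at |φ| = 90° − ε = 90° − 48.00° = 42.00°.

42.00°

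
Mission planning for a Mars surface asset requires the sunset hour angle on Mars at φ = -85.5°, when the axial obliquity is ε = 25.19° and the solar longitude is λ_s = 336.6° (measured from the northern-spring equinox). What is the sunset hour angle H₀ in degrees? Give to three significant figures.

H₀ = 180°

Solar declination: sin δ = sin ε · sin λ_s = sin 25.19° × sin 336.6° = -0.16903, so δ = -9.732°.
Sunrise equation: cos H₀ = −tan φ · tan δ = -2.1791 ≤ −1, so the Sun never sets (polar day) and H₀ = π.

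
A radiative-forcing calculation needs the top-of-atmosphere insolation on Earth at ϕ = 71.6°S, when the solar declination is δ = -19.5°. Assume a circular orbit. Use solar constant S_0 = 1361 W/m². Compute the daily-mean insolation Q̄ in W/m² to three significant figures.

cos h₀ = −tan(-71.6°) tan(-19.500°) = -1.0645 ≤ −1 ⇒ polar day, h₀ = π.
Bracket: h₀ sin ϕ sin δ + cos ϕ cos δ sin h₀ = 3.1416×-0.94888×-0.33381 + 0.31565×0.94264×0.00000 = 0.995088 + 0.000000 = 0.995088.
Q̄ = (S_0/π) × [bracket] = (1361/π) × 0.995088 = 431.1 W/m².

Q̄ ≈ 431 W/m²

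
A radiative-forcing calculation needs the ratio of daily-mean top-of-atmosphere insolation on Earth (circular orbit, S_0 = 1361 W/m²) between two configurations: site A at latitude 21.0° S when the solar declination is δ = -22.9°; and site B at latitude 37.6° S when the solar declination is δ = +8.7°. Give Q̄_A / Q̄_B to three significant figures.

Q̄_A / Q̄_B ≈ 1.69

— Configuration A (ϕ=-21.0°):
cos h₀ = −tan(-21.0°) tan(-22.900°) = -0.1622, h₀ = 1.7337 rad.
Bracket: h₀ sin ϕ sin δ + cos ϕ cos δ sin h₀ = 1.7337×-0.35837×-0.38912 + 0.93358×0.92119×0.98677 = 0.241763 + 0.848627 = 1.090390.
Q̄ = (S_0/π) × [bracket] = (1361/π) × 1.090390 = 472.38 W/m².
— Configuration B (ϕ=-37.6°):
cos h₀ = −tan(-37.6°) tan(+8.700°) = 0.1178, h₀ = 1.4527 rad.
Bracket: h₀ sin ϕ sin δ + cos ϕ cos δ sin h₀ = 1.4527×-0.61015×0.15126 + 0.79229×0.98849×0.99303 = -0.134072 + 0.777712 = 0.643640.
Q̄ = (S_0/π) × [bracket] = (1361/π) × 0.643640 = 278.84 W/m².
Ratio Q̄_A / Q̄_B = 472.38 / 278.84 = 1.694.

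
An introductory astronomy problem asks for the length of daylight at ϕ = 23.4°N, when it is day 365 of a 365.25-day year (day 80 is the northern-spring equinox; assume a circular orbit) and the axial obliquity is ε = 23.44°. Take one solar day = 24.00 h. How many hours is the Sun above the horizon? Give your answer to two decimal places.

Solar longitude: L_s = 360° × (365 − 80)/365.25 = 280.903°.
sin δ = sin 23.44° × sin 280.903° = -0.39061, so δ = -22.992°.
cos h₀ = −tan ϕ · tan δ = −tan(+23.4°) × tan(-22.992°) = 0.1836, so h₀ = 1.3861 rad = 79.42°.
Daylight = 2h₀/(2π) × 24.00 h = (1.3861/π) × 24.00 = 10.59 h.

10.59 h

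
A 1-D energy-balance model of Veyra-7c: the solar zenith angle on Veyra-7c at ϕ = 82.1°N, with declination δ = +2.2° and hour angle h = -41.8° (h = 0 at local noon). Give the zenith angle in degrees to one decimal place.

cos θ_z = sin ϕ sin δ + cos ϕ cos δ cos h = 0.038023 + 0.102386 = 0.140409.
θ_z = arccos(0.140409) = 81.9°.

θ_z = 81.9°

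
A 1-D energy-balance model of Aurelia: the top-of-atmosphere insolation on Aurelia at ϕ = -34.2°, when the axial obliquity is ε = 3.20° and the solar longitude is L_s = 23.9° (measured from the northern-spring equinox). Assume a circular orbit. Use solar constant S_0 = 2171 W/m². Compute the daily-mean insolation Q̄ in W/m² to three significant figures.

Solar declination: sin δ = sin ε · sin L_s = sin 3.20° × sin 23.9° = 0.02262, so δ = +1.296°.
cos h₀ = −tan(-34.2°) tan(+1.296°) = 0.0154, h₀ = 1.5554 rad.
Bracket: h₀ sin ϕ sin δ + cos ϕ cos δ sin h₀ = 1.5554×-0.56208×0.02262 + 0.82708×0.99974×0.99988 = -0.019776 + 0.826766 = 0.806990.
Q̄ = (S_0/π) × [bracket] = (2171/π) × 0.806990 = 557.7 W/m².

Q̄ ≈ 558 W/m²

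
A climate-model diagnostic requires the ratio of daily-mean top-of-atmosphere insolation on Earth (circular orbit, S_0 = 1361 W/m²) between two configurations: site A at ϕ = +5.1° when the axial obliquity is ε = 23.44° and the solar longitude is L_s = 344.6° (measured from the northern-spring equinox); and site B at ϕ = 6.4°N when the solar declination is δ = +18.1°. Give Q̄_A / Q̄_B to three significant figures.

Q̄_A / Q̄_B ≈ 0.976

— Configuration A (ϕ=+5.1°):
Solar declination: sin δ = sin ε · sin L_s = sin 23.44° × sin 344.6° = -0.10564, so δ = -6.064°.
cos h₀ = −tan(+5.1°) tan(-6.064°) = 0.0095, h₀ = 1.5613 rad.
Bracket: h₀ sin ϕ sin δ + cos ϕ cos δ sin h₀ = 1.5613×0.08889×-0.10564 + 0.99604×0.99440×0.99996 = -0.014661 + 0.990423 = 0.975762.
Q̄ = (S_0/π) × [bracket] = (1361/π) × 0.975762 = 422.72 W/m².
— Configuration B (ϕ=+6.4°):
cos h₀ = −tan(+6.4°) tan(+18.100°) = -0.0367, h₀ = 1.6075 rad.
Bracket: h₀ sin ϕ sin δ + cos ϕ cos δ sin h₀ = 1.6075×0.11147×0.31068 + 0.99377×0.95052×0.99933 = 0.055670 + 0.943965 = 0.999635.
Q̄ = (S_0/π) × [bracket] = (1361/π) × 0.999635 = 433.06 W/m².
Ratio Q̄_A / Q̄_B = 422.72 / 433.06 = 0.9761.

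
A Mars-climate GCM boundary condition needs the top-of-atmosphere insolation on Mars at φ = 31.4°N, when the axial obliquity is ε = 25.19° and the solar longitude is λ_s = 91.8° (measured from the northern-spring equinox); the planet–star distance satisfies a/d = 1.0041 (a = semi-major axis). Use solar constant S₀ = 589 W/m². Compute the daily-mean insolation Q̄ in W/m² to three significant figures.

Solar declination: sin δ = sin ε · sin λ_s = sin 25.19° × sin 91.8° = 0.42541, so δ = +25.177°.
cos H₀ = −tan(+31.4°) tan(+25.177°) = -0.2869, H₀ = 1.8618 rad.
Bracket: H₀ sin φ sin δ + cos φ cos δ sin H₀ = 1.8618×0.52101×0.42541 + 0.85355×0.90500×0.95795 = 0.412655 + 0.739981 = 1.152636.
Inverse-square distance factor (a/d)² = 1.0041² = 1.008217.
Q̄ = (S₀/π) × 1.008217 × [bracket] = (589/π) × 1.008217 × 1.152636 = 217.9 W/m².

Q̄ ≈ 218 W/m²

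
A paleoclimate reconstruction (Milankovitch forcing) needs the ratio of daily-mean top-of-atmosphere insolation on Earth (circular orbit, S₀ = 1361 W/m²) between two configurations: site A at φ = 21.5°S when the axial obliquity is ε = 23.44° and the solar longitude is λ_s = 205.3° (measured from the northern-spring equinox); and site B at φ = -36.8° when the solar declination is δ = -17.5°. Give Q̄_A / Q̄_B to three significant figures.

— Configuration A (φ=-21.5°):
Solar declination: sin δ = sin ε · sin λ_s = sin 23.44° × sin 205.3° = -0.17000, so δ = -9.788°.
cos H₀ = −tan(-21.5°) tan(-9.788°) = -0.0680, H₀ = 1.6388 rad.
Bracket: H₀ sin φ sin δ + cos φ cos δ sin H₀ = 1.6388×-0.36650×-0.17000 + 0.93042×0.98544×0.99769 = 0.102105 + 0.914755 = 1.016860.
Q̄ = (S₀/π) × [bracket] = (1361/π) × 1.016860 = 440.52 W/m².
— Configuration B (φ=-36.8°):
cos H₀ = −tan(-36.8°) tan(-17.500°) = -0.2359, H₀ = 1.8089 rad.
Bracket: H₀ sin φ sin δ + cos φ cos δ sin H₀ = 1.8089×-0.59902×-0.30071 + 0.80073×0.95372×0.97178 = 0.325840 + 0.742121 = 1.067961.
Q̄ = (S₀/π) × [bracket] = (1361/π) × 1.067961 = 462.66 W/m².
Ratio Q̄_A / Q̄_B = 440.52 / 462.66 = 0.9521.

Q̄_A / Q̄_B ≈ 0.952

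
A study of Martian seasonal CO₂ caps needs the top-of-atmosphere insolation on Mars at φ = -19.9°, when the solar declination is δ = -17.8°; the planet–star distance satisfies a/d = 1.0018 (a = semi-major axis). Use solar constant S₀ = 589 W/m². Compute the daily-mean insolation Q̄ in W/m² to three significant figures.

cos H₀ = −tan(-19.9°) tan(-17.800°) = -0.1162, H₀ = 1.6873 rad.
Bracket: H₀ sin φ sin δ + cos φ cos δ sin H₀ = 1.6873×-0.34038×-0.30570 + 0.94029×0.95213×0.99322 = 0.175571 + 0.889208 = 1.064779.
Inverse-square distance factor (a/d)² = 1.0018² = 1.003603.
Q̄ = (S₀/π) × 1.003603 × [bracket] = (589/π) × 1.003603 × 1.064779 = 200.3 W/m².

Q̄ ≈ 200 W/m²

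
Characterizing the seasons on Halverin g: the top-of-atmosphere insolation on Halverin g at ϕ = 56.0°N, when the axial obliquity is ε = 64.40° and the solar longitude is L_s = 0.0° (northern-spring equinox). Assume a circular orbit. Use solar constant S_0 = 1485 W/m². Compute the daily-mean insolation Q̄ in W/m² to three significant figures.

Solar declination: sin δ = sin ε · sin L_s = sin 64.40° × sin 0.0° = 0.00000, so δ = +0.000°.
cos h₀ = −tan(+56.0°) tan(+0.000°) = -0.0000, h₀ = 1.5708 rad.
Bracket: h₀ sin ϕ sin δ + cos ϕ cos δ sin h₀ = 1.5708×0.82904×0.00000 + 0.55919×1.00000×1.00000 = 0.000000 + 0.559190 = 0.559190.
Q̄ = (S_0/π) × [bracket] = (1485/π) × 0.559190 = 264.3 W/m².

Q̄ ≈ 264 W/m²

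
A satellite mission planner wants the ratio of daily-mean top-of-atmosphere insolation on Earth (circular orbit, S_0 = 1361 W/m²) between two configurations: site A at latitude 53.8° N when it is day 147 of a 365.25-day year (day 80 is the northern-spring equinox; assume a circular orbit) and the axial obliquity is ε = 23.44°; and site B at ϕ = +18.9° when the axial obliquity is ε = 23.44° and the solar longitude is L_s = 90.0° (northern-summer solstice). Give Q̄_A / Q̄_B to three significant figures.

— Configuration A (ϕ=+53.8°):
Solar longitude: L_s = 360° × (147 − 80)/365.25 = 66.037°.
sin δ = sin 23.44° × sin 66.037° = 0.36350, so δ = +21.315°.
cos h₀ = −tan(+53.8°) tan(+21.315°) = -0.5331, h₀ = 2.1331 rad.
Bracket: h₀ sin ϕ sin δ + cos ϕ cos δ sin h₀ = 2.1331×0.80696×0.36350 + 0.59061×0.93159×0.84603 = 0.625702 + 0.465491 = 1.091193.
Q̄ = (S_0/π) × [bracket] = (1361/π) × 1.091193 = 472.73 W/m².
— Configuration B (ϕ=+18.9°):
Solar declination: sin δ = sin ε · sin L_s = sin 23.44° × sin 90.0° = 0.39779, so δ = +23.440°.
cos h₀ = −tan(+18.9°) tan(+23.440°) = -0.1484, h₀ = 1.7198 rad.
Bracket: h₀ sin ϕ sin δ + cos ϕ cos δ sin h₀ = 1.7198×0.32392×0.39779 + 0.94609×0.91748×0.98892 = 0.221600 + 0.858401 = 1.080001.
Q̄ = (S_0/π) × [bracket] = (1361/π) × 1.080001 = 467.88 W/m².
Ratio Q̄_A / Q̄_B = 472.73 / 467.88 = 1.010.

Q̄_A / Q̄_B ≈ 1.01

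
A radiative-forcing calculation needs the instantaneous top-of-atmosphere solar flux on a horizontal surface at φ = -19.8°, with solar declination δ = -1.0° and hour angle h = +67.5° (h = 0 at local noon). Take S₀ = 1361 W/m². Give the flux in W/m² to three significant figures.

cos θ_z = sin φ sin δ + cos φ cos δ cos h = 0.005912 + 0.360005 = 0.365917.
Flux = S₀ · cos θ_z = 1361 × 0.365917 = 498.0 W/m².

498 W/m²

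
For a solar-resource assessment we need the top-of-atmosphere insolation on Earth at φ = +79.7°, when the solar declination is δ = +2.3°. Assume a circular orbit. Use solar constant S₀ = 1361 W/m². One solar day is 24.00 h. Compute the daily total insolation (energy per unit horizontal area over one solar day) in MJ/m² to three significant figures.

cos H₀ = −tan(+79.7°) tan(+2.300°) = -0.2210, H₀ = 1.7936 rad.
Bracket: H₀ sin φ sin δ + cos φ cos δ sin H₀ = 1.7936×0.98389×0.04013 + 0.17880×0.99919×0.97527 = 0.070818 + 0.174237 = 0.245055.
Q̄ = (S₀/π) × [bracket] = (1361/π) × 0.245055 = 106.16 W/m².
Daily total = Q̄ × 24.00 h × 3600 s/h = 106.16 × 24.00 × 3600 / 10⁶ = 9.172 MJ/m².

9.17 MJ/m²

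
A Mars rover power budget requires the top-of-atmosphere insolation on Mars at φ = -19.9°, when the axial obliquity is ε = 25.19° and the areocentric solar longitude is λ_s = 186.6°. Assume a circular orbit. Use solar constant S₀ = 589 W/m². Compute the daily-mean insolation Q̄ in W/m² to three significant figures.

Q̄ ≈ 181 W/m²

sin δ = sin 25.19° × sin 186.6° = -0.04892, so δ = -2.804°.
cos H₀ = −tan(-19.9°) tan(-2.804°) = -0.0177, H₀ = 1.5885 rad.
Bracket: H₀ sin φ sin δ + cos φ cos δ sin H₀ = 1.5885×-0.34038×-0.04892 + 0.94029×0.99880×0.99984 = 0.026451 + 0.939011 = 0.965462.
Q̄ = (S₀/π) × [bracket] = (589/π) × 0.965462 = 181.0 W/m².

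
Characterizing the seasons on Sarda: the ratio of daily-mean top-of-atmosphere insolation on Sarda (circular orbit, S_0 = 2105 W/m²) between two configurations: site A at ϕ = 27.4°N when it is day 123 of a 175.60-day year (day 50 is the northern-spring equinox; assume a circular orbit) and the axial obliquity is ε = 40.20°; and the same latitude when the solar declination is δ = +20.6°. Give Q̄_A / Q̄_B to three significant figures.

Q̄_A / Q̄_B ≈ 0.988

— Configuration A (ϕ=+27.4°):
Solar longitude: L_s = 360° × (123 − 50)/175.60 = 149.658°.
sin δ = sin 40.20° × sin 149.658° = 0.32606, so δ = +19.030°.
cos h₀ = −tan(+27.4°) tan(+19.030°) = -0.1788, h₀ = 1.7505 rad.
Bracket: h₀ sin ϕ sin δ + cos ϕ cos δ sin h₀ = 1.7505×0.46020×0.32606 + 0.88782×0.94535×0.98389 = 0.262667 + 0.825780 = 1.088447.
Q̄ = (S_0/π) × [bracket] = (2105/π) × 1.088447 = 729.31 W/m².
— Configuration B (ϕ=+27.4°):
cos h₀ = −tan(+27.4°) tan(+20.600°) = -0.1948, h₀ = 1.7669 rad.
Bracket: h₀ sin ϕ sin δ + cos ϕ cos δ sin h₀ = 1.7669×0.46020×0.35184 + 0.88782×0.93606×0.98084 = 0.286091 + 0.815130 = 1.101221.
Q̄ = (S_0/π) × [bracket] = (2105/π) × 1.101221 = 737.86 W/m².
Ratio Q̄_A / Q̄_B = 729.31 / 737.86 = 0.9884.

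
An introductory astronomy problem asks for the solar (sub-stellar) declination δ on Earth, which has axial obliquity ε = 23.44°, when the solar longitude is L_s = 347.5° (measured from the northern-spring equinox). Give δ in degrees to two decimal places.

δ = -4.94°

sin δ = sin ε · sin L_s = sin 23.44° × sin 347.5° = -0.086097.
δ = arcsin(-0.086097) = -4.94°.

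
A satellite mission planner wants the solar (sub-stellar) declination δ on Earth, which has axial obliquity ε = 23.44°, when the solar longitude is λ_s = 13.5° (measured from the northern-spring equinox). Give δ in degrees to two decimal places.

δ = +5.33°

sin δ = sin ε · sin λ_s = sin 23.44° × sin 13.5° = 0.092862.
δ = arcsin(0.092862) = +5.33°.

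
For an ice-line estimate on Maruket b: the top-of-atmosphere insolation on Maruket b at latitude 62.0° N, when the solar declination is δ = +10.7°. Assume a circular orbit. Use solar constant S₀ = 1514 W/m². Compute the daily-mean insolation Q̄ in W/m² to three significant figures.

Q̄ ≈ 361 W/m²

cos H₀ = −tan(+62.0°) tan(+10.700°) = -0.3554, H₀ = 1.9341 rad.
Bracket: H₀ sin φ sin δ + cos φ cos δ sin H₀ = 1.9341×0.88295×0.18567 + 0.46947×0.98261×0.93473 = 0.317071 + 0.431196 = 0.748267.
Q̄ = (S₀/π) × [bracket] = (1514/π) × 0.748267 = 360.6 W/m².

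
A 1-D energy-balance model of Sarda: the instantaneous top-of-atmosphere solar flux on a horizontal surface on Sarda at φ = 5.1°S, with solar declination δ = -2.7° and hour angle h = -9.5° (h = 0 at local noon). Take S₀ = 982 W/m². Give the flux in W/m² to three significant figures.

cos θ_z = sin φ sin δ + cos φ cos δ cos h = 0.004187 + 0.981290 = 0.985477.
Flux = S₀ · cos θ_z = 982 × 0.985477 = 967.7 W/m².

968 W/m²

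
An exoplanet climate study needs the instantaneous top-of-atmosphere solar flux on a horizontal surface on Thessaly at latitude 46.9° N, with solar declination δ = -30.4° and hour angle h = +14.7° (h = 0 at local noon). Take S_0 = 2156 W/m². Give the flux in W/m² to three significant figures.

cos θ_z = sin ϕ sin δ + cos ϕ cos δ cos h = -0.369487 + 0.570043 = 0.200556.
Flux = S_0 · cos θ_z = 2156 × 0.200556 = 432.4 W/m².

432 W/m²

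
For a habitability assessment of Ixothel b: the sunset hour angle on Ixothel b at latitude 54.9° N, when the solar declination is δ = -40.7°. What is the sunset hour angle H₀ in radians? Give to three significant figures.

cos H₀ = −tan φ · tan δ = 1.2238 ≥ 1, so the host star never rises (polar night) and H₀ = 0.

H₀ = 0.00 rad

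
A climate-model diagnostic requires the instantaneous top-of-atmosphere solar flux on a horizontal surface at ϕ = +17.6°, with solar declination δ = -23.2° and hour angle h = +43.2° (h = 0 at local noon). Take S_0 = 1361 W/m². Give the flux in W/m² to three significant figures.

cos θ_z = sin ϕ sin δ + cos ϕ cos δ cos h = -0.119116 + 0.638658 = 0.519542.
Flux = S_0 · cos θ_z = 1361 × 0.519542 = 707.1 W/m².

707 W/m²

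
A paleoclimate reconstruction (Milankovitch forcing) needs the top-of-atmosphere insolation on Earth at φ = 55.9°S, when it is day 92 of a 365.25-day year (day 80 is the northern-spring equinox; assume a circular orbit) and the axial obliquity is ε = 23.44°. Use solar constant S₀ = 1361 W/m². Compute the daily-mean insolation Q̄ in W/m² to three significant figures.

Solar longitude: λ_s = 360° × (92 − 80)/365.25 = 11.828°.
sin δ = sin 23.44° × sin 11.828° = 0.08153, so δ = +4.677°.
cos H₀ = −tan(-55.9°) tan(+4.677°) = 0.1208, H₀ = 1.4497 rad.
Bracket: H₀ sin φ sin δ + cos φ cos δ sin H₀ = 1.4497×-0.82806×0.08153 + 0.56064×0.99667×0.99267 = -0.097872 + 0.554677 = 0.456805.
Q̄ = (S₀/π) × [bracket] = (1361/π) × 0.456805 = 197.9 W/m².

Q̄ ≈ 198 W/m²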